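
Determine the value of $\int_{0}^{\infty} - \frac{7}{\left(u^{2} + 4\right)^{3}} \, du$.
$- \frac{21 \pi}{512}$

Recall the elementary integral
$$J(a) = \int_{0}^{\infty} - \frac{7}{a^{2} + u^{2}} \, du = - \frac{7 \pi}{2 a}.$$

Differentiating under the integral sign with respect to $a$,
$$\frac{dJ}{da} = \int_{0}^{\infty} \frac{14 a}{\left(a^{2} + u^{2}\right)^{2}} \, du = \frac{7 \pi}{2 a^{2}},$$
so $\int_{0}^{\infty} - \frac{7}{\left(a^{2} + u^{2}\right)^{2}} \, du = - \frac{7 \pi}{4 a^{3}}$.

Repeating — each differentiation of $1/(u^2+a^2)^j$ produces $-2ja/(u^2+a^2)^{j+1}$ — and dividing through by $-2ja$ at each step yields, after $2$ differentiations in total,
$$\int_{0}^{\infty} - \frac{7}{\left(a^{2} + u^{2}\right)^{3}} \, du = - \frac{21 \pi}{16 a^{5}}.$$

Setting $a = 2$:
$$I = - \frac{21 \pi}{512}.$$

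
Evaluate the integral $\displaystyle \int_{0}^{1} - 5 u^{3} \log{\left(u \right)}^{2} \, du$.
$- \frac{5}{32}$

Consider the simpler parametrised integral
$$J(a) = \int_{0}^{1} - 5 u^{a} \, du = - \frac{5}{a + 1}.$$

Differentiating under the integral sign brings down a factor of $\ln u$:
$$\frac{dJ}{da} = \int_{0}^{1} - 5 u^{a} \log{\left(u \right)} \, du = \frac{5}{\left(a + 1\right)^{2}}.$$

Repeating twice in total — each differentiation brings down another $\ln u$ — gives
$$\frac{d^{2}J}{da^{2}} = \int_{0}^{1} - 5 u^{a} \log{\left(u \right)}^{2} \, du = - \frac{10}{\left(a + 1\right)^{3}},$$
and the integrand here is exactly the target integrand, so $I = - \frac{10}{\left(a + 1\right)^{3}}$.

Setting $a = 3$:
$$I = - \frac{5}{32}.$$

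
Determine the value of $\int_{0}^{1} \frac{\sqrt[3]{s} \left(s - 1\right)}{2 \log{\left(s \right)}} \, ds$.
$- \log{\left(2 \right)} + \frac{\log{\left(7 \right)}}{2}$

Introduce a parameter $a$ in the exponent: let $I(a) = \int_{0}^{1} \frac{- \sqrt[3]{s} + s^{a}}{2 \log{\left(s \right)}} \, ds$.

Since $\dfrac{\partial}{\partial a}\,s^{a} = s^{a} \ln s$, the $\ln s$ in the denominator cancels and
$$\frac{dI}{da} = \int_{0}^{1} \frac{1}{2} s^{a} \, ds = \frac{1}{2} \left[\frac{s^{a+1}}{a+1}\right]_0^1 = \frac{1}{2 \left(a + 1\right)}.$$

Integrating with respect to $a$ gives $I(a) = \frac{\log{\left(a + 1 \right)}}{2} - \log{\left(2 \right)} + \frac{\log{\left(3 \right)}}{2} + C$.

At $a = \frac{1}{3}$ the integrand is identically $0$, so $I(\frac{1}{3}) = 0$. The closed form gives $0$, hence $C = 0$.

Setting $a = \frac{4}{3}$:
$$I = - \log{\left(2 \right)} + \frac{\log{\left(7 \right)}}{2}.$$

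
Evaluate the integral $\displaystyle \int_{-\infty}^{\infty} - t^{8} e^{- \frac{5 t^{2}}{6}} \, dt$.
$- \frac{1701 \sqrt{30} \sqrt{\pi}}{625}$

Start from the elementary integral
$$J(a) = \int_{-\infty}^{\infty} - e^{- a t^{2}} \, dt = - \frac{\sqrt{\pi}}{\sqrt{a}}.$$

Differentiating under the integral sign brings down a factor of $(-t^2)$:
$$\frac{dJ}{da} = \int_{-\infty}^{\infty} t^{2} e^{- a t^{2}} \, dt = \frac{\sqrt{\pi}}{2 a^{\frac{3}{2}}}.$$

Repeating $4$ times in total — each differentiation brings down another $(-t^2)$ — gives
$$\frac{d^{4}J}{da^{4}} = \int_{-\infty}^{\infty} - t^{8} e^{- a t^{2}} \, dt = - \frac{105 \sqrt{\pi}}{16 a^{\frac{9}{2}}},$$
and the integrand here is exactly the target integrand, so $I = - \frac{105 \sqrt{\pi}}{16 a^{\frac{9}{2}}}$.

Setting $a = \frac{5}{6}$:
$$I = - \frac{1701 \sqrt{30} \sqrt{\pi}}{625}.$$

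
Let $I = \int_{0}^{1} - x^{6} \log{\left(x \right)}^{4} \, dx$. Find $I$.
$- \frac{24}{16807}$

Start from the elementary integral
$$J(a) = \int_{0}^{1} - x^{a} \, dx = - \frac{1}{a + 1}.$$

Differentiating under the integral sign brings down a factor of $\ln x$:
$$\frac{dJ}{da} = \int_{0}^{1} - x^{a} \log{\left(x \right)} \, dx = \frac{1}{\left(a + 1\right)^{2}}.$$

Repeating $4$ times in total — each differentiation brings down another $\ln x$ — gives
$$\frac{d^{4}J}{da^{4}} = \int_{0}^{1} - x^{a} \log{\left(x \right)}^{4} \, dx = - \frac{24}{\left(a + 1\right)^{5}},$$
and the integrand here is exactly the target integrand, so $I = - \frac{24}{\left(a + 1\right)^{5}}$.

Setting $a = 6$:
$$I = - \frac{24}{16807}.$$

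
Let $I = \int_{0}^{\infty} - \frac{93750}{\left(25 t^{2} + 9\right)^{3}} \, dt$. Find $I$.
$- \frac{3125 \pi}{216}$

Begin with the known result
$$J(a) = \int_{0}^{\infty} - \frac{6}{a^{2} + t^{2}} \, dt = - \frac{3 \pi}{a}.$$

Differentiating under the integral sign with respect to $a$,
$$\frac{dJ}{da} = \int_{0}^{\infty} \frac{12 a}{\left(a^{2} + t^{2}\right)^{2}} \, dt = \frac{3 \pi}{a^{2}},$$
so $\int_{0}^{\infty} - \frac{6}{\left(a^{2} + t^{2}\right)^{2}} \, dt = - \frac{3 \pi}{2 a^{3}}$.

Repeating — each differentiation of $1/(t^2+a^2)^j$ produces $-2ja/(t^2+a^2)^{j+1}$ — and dividing through by $-2ja$ at each step yields, after $2$ differentiations in total,
$$\int_{0}^{\infty} - \frac{6}{\left(a^{2} + t^{2}\right)^{3}} \, dt = - \frac{9 \pi}{8 a^{5}}.$$

Setting $a = \frac{3}{5}$:
$$I = - \frac{3125 \pi}{216}.$$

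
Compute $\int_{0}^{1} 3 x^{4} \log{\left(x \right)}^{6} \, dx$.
$\frac{432}{15625}$

Consider the simpler parametrised integral
$$J(a) = \int_{0}^{1} 3 x^{a} \, dx = \frac{3}{a + 1}.$$

Differentiating under the integral sign brings down a factor of $\ln x$:
$$\frac{dJ}{da} = \int_{0}^{1} 3 x^{a} \log{\left(x \right)} \, dx = - \frac{3}{\left(a + 1\right)^{2}}.$$

Repeating $6$ times in total — each differentiation brings down another $\ln x$ — gives
$$\frac{d^{6}J}{da^{6}} = \int_{0}^{1} 3 x^{a} \log{\left(x \right)}^{6} \, dx = \frac{2160}{\left(a + 1\right)^{7}},$$
and the integrand here is exactly the target integrand, so $I = \frac{2160}{\left(a + 1\right)^{7}}$.

Setting $a = 4$:
$$I = \frac{432}{15625}.$$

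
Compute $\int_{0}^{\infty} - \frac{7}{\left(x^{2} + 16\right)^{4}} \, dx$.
$- \frac{35 \pi}{524288}$

Recall the elementary integral
$$J(a) = \int_{0}^{\infty} - \frac{7}{a^{2} + x^{2}} \, dx = - \frac{7 \pi}{2 a}.$$

Differentiating under the integral sign with respect to $a$,
$$\frac{dJ}{da} = \int_{0}^{\infty} \frac{14 a}{\left(a^{2} + x^{2}\right)^{2}} \, dx = \frac{7 \pi}{2 a^{2}},$$
so $\int_{0}^{\infty} - \frac{7}{\left(a^{2} + x^{2}\right)^{2}} \, dx = - \frac{7 \pi}{4 a^{3}}$.

Repeating — each differentiation of $1/(x^2+a^2)^j$ produces $-2ja/(x^2+a^2)^{j+1}$ — and dividing through by $-2ja$ at each step yields, after $3$ differentiations in total,
$$\int_{0}^{\infty} - \frac{7}{\left(a^{2} + x^{2}\right)^{4}} \, dx = - \frac{35 \pi}{32 a^{7}}.$$

Setting $a = 4$:
$$I = - \frac{35 \pi}{524288}.$$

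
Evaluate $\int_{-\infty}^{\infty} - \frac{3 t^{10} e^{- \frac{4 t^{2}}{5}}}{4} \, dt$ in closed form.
$- \frac{8859375 \sqrt{5} \sqrt{\pi}}{262144}$

Consider the simpler parametrised integral
$$J(a) = \int_{-\infty}^{\infty} - \frac{3 e^{- a t^{2}}}{4} \, dt = - \frac{3 \sqrt{\pi}}{4 \sqrt{a}}.$$

Differentiating under the integral sign brings down a factor of $(-t^2)$:
$$\frac{dJ}{da} = \int_{-\infty}^{\infty} \frac{3 t^{2} e^{- a t^{2}}}{4} \, dt = \frac{3 \sqrt{\pi}}{8 a^{\frac{3}{2}}}.$$

Repeating $5$ times in total — each differentiation brings down another $(-t^2)$ — gives
$$\frac{d^{5}J}{da^{5}} = \int_{-\infty}^{\infty} \frac{3 t^{10} e^{- a t^{2}}}{4} \, dt = \frac{2835 \sqrt{\pi}}{128 a^{\frac{11}{2}}},$$
and the integrand here is $(-1)^{5}$ times the target integrand, so $I = (-1)^{5}\,\frac{d^{5}J}{da^{5}} = - \frac{2835 \sqrt{\pi}}{128 a^{\frac{11}{2}}}$.

Setting $a = \frac{4}{5}$:
$$I = - \frac{8859375 \sqrt{5} \sqrt{\pi}}{262144}.$$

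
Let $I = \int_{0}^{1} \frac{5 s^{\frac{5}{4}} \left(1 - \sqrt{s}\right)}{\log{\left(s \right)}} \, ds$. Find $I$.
$\log{\left(\frac{59049}{161051} \right)}$

Introduce a parameter $a$ in the exponent: let $I(a) = \int_{0}^{1} \frac{5 \left(- s^{\frac{7}{4}} + s^{a}\right)}{\log{\left(s \right)}} \, ds$.

Since $\dfrac{\partial}{\partial a}\,s^{a} = s^{a} \ln s$, the $\ln s$ in the denominator cancels and
$$\frac{dI}{da} = \int_{0}^{1} 5 s^{a} \, ds = 5 \left[\frac{s^{a+1}}{a+1}\right]_0^1 = \frac{5}{a + 1}.$$

Integrating with respect to $a$ gives $I(a) = \log{\left(\frac{1024 \left(a + 1\right)^{5}}{161051} \right)} + C$.

At $a = \frac{7}{4}$ the integrand is identically $0$, so $I(\frac{7}{4}) = 0$. The closed form gives $0$, hence $C = 0$.

Setting $a = \frac{5}{4}$:
$$I = \log{\left(\frac{59049}{161051} \right)}.$$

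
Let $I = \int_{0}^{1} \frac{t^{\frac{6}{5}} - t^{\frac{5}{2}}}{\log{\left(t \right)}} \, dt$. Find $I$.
$- \log{\left(35 \right)} + \log{\left(22 \right)}$

Consider the one-parameter family: let $I(a) = \int_{0}^{1} \frac{t^{\frac{6}{5}} - t^{a}}{\log{\left(t \right)}} \, dt$.

Since $\dfrac{\partial}{\partial a}\,t^{a} = t^{a} \ln t$, the $\ln t$ in the denominator cancels and
$$\frac{dI}{da} = \int_{0}^{1} -1 t^{a} \, dt = -1 \left[\frac{t^{a+1}}{a+1}\right]_0^1 = - \frac{1}{a + 1}.$$

Integrating with respect to $a$ gives $I(a) = - \log{\left(\frac{5 a}{11} + \frac{5}{11} \right)} + C$.

At $a = \frac{6}{5}$ the integrand is identically $0$, so $I(\frac{6}{5}) = 0$. The closed form gives $0$, hence $C = 0$.

Setting $a = \frac{5}{2}$:
$$I = - \log{\left(35 \right)} + \log{\left(22 \right)}.$$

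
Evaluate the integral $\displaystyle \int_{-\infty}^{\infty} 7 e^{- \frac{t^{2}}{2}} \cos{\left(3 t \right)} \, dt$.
$\frac{7 \sqrt{2} \sqrt{\pi}}{e^{\frac{9}{2}}}$

Treat the cosine frequency as a parameter and define $I(b) = \int_{-\infty}^{\infty} 7 e^{- \frac{t^{2}}{2}} \cos{\left(b t \right)} \, dt$.

Differentiating under the integral sign,
$$I'(b) = \int_{-\infty}^{\infty} - 7 t e^{- \frac{t^{2}}{2}} \sin{\left(b t \right)} \, dt.$$

Integrate $\int_{-\infty}^{\infty} t \sin(b t)\, e^{- \frac{t^{2}}{2}}\, dt$ by parts with $u = \sin(b t)$ and $dv = t\, e^{- \frac{t^{2}}{2}}\, dt$, giving $v = - e^{- \frac{t^{2}}{2}}$. The boundary term vanishes and
$$\int_{-\infty}^{\infty} t \sin(b t)\, e^{- \frac{t^{2}}{2}}\, dt = b \int_{-\infty}^{\infty} \cos(b t)\, e^{- \frac{t^{2}}{2}}\, dt,$$
so $I'(b) = - b\, I(b)$.

This is a separable first-order ODE; solving with the initial condition $I(0) = \int_{-\infty}^{\infty} 7 e^{- \frac{t^{2}}{2}}\,dt = 7 \sqrt{2} \sqrt{\pi}$ gives
$$I(b) = 7 \sqrt{2} \sqrt{\pi} e^{- \frac{b^{2}}{2}}.$$

Setting $b = 3$:
$$I = \frac{7 \sqrt{2} \sqrt{\pi}}{e^{\frac{9}{2}}}.$$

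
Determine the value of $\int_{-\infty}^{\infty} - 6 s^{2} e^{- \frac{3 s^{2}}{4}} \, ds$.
$- \frac{8 \sqrt{3} \sqrt{\pi}}{3}$

Consider the simpler parametrised integral
$$J(a) = \int_{-\infty}^{\infty} - 6 e^{- a s^{2}} \, ds = - \frac{6 \sqrt{\pi}}{\sqrt{a}}.$$

Differentiating under the integral sign brings down a factor of $(-s^2)$:
$$\frac{dJ}{da} = \int_{-\infty}^{\infty} 6 s^{2} e^{- a s^{2}} \, ds = \frac{3 \sqrt{\pi}}{a^{\frac{3}{2}}}.$$

The integral on the left is $-I$, so $I = - \frac{3 \sqrt{\pi}}{a^{\frac{3}{2}}}$.

Setting $a = \frac{3}{4}$:
$$I = - \frac{8 \sqrt{3} \sqrt{\pi}}{3}.$$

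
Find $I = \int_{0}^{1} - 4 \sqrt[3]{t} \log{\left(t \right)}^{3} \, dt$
$\frac{243}{32}$

Begin with the known integral
$$J(a) = \int_{0}^{1} - 4 t^{a} \, dt = - \frac{4}{a + 1}.$$

Differentiating under the integral sign brings down a factor of $\ln t$:
$$\frac{dJ}{da} = \int_{0}^{1} - 4 t^{a} \log{\left(t \right)} \, dt = \frac{4}{\left(a + 1\right)^{2}}.$$

Repeating $3$ times in total — each differentiation brings down another $\ln t$ — gives
$$\frac{d^{3}J}{da^{3}} = \int_{0}^{1} - 4 t^{a} \log{\left(t \right)}^{3} \, dt = \frac{24}{\left(a + 1\right)^{4}},$$
and the integrand here is exactly the target integrand, so $I = \frac{24}{\left(a + 1\right)^{4}}$.

Setting $a = \frac{1}{3}$:
$$I = \frac{243}{32}.$$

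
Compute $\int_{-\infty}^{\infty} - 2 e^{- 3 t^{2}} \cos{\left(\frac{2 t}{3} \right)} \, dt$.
$- \frac{2 \sqrt{3} \sqrt{\pi}}{3 e^{\frac{1}{27}}}$

Treat the cosine frequency as a parameter and define $I(b) = \int_{-\infty}^{\infty} - 2 e^{- 3 t^{2}} \cos{\left(b t \right)} \, dt$.

Differentiating under the integral sign,
$$I'(b) = \int_{-\infty}^{\infty} 2 t e^{- 3 t^{2}} \sin{\left(b t \right)} \, dt.$$

Integrate $\int_{-\infty}^{\infty} t \sin(b t)\, e^{- 3 t^{2}}\, dt$ by parts with $u = \sin(b t)$ and $dv = t\, e^{- 3 t^{2}}\, dt$, giving $v = - \frac{e^{- 3 t^{2}}}{6}$. The boundary term vanishes and
$$\int_{-\infty}^{\infty} t \sin(b t)\, e^{- 3 t^{2}}\, dt = \frac{b}{6} \int_{-\infty}^{\infty} \cos(b t)\, e^{- 3 t^{2}}\, dt,$$
so $I'(b) = - \frac{b}{6}\, I(b)$.

This is a separable first-order ODE; solving with the initial condition $I(0) = \int_{-\infty}^{\infty} - 2 e^{- 3 t^{2}}\,dt = - \frac{2 \sqrt{3} \sqrt{\pi}}{3}$ gives
$$I(b) = - \frac{2 \sqrt{3} \sqrt{\pi} e^{- \frac{b^{2}}{12}}}{3}.$$

Setting $b = \frac{2}{3}$:
$$I = - \frac{2 \sqrt{3} \sqrt{\pi}}{3 e^{\frac{1}{27}}}.$$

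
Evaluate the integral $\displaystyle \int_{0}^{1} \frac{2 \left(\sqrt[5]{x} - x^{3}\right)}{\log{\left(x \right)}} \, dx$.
$\log{\left(\frac{9}{100} \right)}$

Replace the exponent $\frac{1}{5}$ by a parameter $a$: let $I(a) = \int_{0}^{1} \frac{2 \left(- x^{3} + x^{a}\right)}{\log{\left(x \right)}} \, dx$.

Since $\dfrac{\partial}{\partial a}\,x^{a} = x^{a} \ln x$, the $\ln x$ in the denominator cancels and
$$\frac{dI}{da} = \int_{0}^{1} 2 x^{a} \, dx = 2 \left[\frac{x^{a+1}}{a+1}\right]_0^1 = \frac{2}{a + 1}.$$

Integrating with respect to $a$ gives $I(a) = \log{\left(\frac{\left(a + 1\right)^{2}}{16} \right)} + C$.

At $a = 3$ the integrand is identically $0$, so $I(3) = 0$. The closed form gives $0$, hence $C = 0$.

Setting $a = \frac{1}{5}$:
$$I = \log{\left(\frac{9}{100} \right)}.$$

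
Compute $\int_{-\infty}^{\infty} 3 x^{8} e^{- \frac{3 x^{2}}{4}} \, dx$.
$\frac{1120 \sqrt{3} \sqrt{\pi}}{27}$

Begin with the known integral
$$J(a) = \int_{-\infty}^{\infty} 3 e^{- a x^{2}} \, dx = \frac{3 \sqrt{\pi}}{\sqrt{a}}.$$

Differentiating under the integral sign brings down a factor of $(-x^2)$:
$$\frac{dJ}{da} = \int_{-\infty}^{\infty} - 3 x^{2} e^{- a x^{2}} \, dx = - \frac{3 \sqrt{\pi}}{2 a^{\frac{3}{2}}}.$$

Repeating $4$ times in total — each differentiation brings down another $(-x^2)$ — gives
$$\frac{d^{4}J}{da^{4}} = \int_{-\infty}^{\infty} 3 x^{8} e^{- a x^{2}} \, dx = \frac{315 \sqrt{\pi}}{16 a^{\frac{9}{2}}},$$
and the integrand here is exactly the target integrand, so $I = \frac{315 \sqrt{\pi}}{16 a^{\frac{9}{2}}}$.

Setting $a = \frac{3}{4}$:
$$I = \frac{1120 \sqrt{3} \sqrt{\pi}}{27}.$$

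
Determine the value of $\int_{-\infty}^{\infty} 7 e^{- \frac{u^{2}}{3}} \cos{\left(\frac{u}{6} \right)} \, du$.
$\frac{7 \sqrt{3} \sqrt{\pi}}{e^{\frac{1}{48}}}$

Treat the cosine frequency as a parameter and define $I(b) = \int_{-\infty}^{\infty} 7 e^{- \frac{u^{2}}{3}} \cos{\left(b u \right)} \, du$.

Differentiating under the integral sign,
$$I'(b) = \int_{-\infty}^{\infty} - 7 u e^{- \frac{u^{2}}{3}} \sin{\left(b u \right)} \, du.$$

Integrate $\int_{-\infty}^{\infty} u \sin(b u)\, e^{- \frac{u^{2}}{3}}\, du$ by parts with $w = \sin(b u)$ and $dv = u\, e^{- \frac{u^{2}}{3}}\, du$, giving $v = - \frac{3 e^{- \frac{u^{2}}{3}}}{2}$. The boundary term vanishes and
$$\int_{-\infty}^{\infty} u \sin(b u)\, e^{- \frac{u^{2}}{3}}\, du = \frac{3 b}{2} \int_{-\infty}^{\infty} \cos(b u)\, e^{- \frac{u^{2}}{3}}\, du,$$
so $I'(b) = - \frac{3 b}{2}\, I(b)$.

This is a separable first-order ODE; solving with the initial condition $I(0) = \int_{-\infty}^{\infty} 7 e^{- \frac{u^{2}}{3}}\,du = 7 \sqrt{3} \sqrt{\pi}$ gives
$$I(b) = 7 \sqrt{3} \sqrt{\pi} e^{- \frac{3 b^{2}}{4}}.$$

Setting $b = \frac{1}{6}$:
$$I = \frac{7 \sqrt{3} \sqrt{\pi}}{e^{\frac{1}{48}}}.$$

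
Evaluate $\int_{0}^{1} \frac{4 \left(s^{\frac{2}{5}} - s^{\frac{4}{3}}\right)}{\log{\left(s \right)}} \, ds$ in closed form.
$- \log{\left(\frac{625}{81} \right)}$

Consider the one-parameter family: let $I(a) = \int_{0}^{1} \frac{4 \left(s^{\frac{2}{5}} - s^{a}\right)}{\log{\left(s \right)}} \, ds$.

Since $\dfrac{\partial}{\partial a}\,s^{a} = s^{a} \ln s$, the $\ln s$ in the denominator cancels and
$$\frac{dI}{da} = \int_{0}^{1} -4 s^{a} \, ds = -4 \left[\frac{s^{a+1}}{a+1}\right]_0^1 = - \frac{4}{a + 1}.$$

Integrating with respect to $a$ gives $I(a) = - \log{\left(\frac{625 \left(a + 1\right)^{4}}{2401} \right)} + C$.

At $a = \frac{2}{5}$ the integrand is identically $0$, so $I(\frac{2}{5}) = 0$. The closed form gives $0$, hence $C = 0$.

Setting $a = \frac{4}{3}$:
$$I = - \log{\left(\frac{625}{81} \right)}.$$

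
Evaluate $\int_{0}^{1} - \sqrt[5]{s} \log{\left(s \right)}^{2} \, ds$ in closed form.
$- \frac{125}{108}$

Consider the simpler parametrised integral
$$J(a) = \int_{0}^{1} - s^{a} \, ds = - \frac{1}{a + 1}.$$

Differentiating under the integral sign brings down a factor of $\ln s$:
$$\frac{dJ}{da} = \int_{0}^{1} - s^{a} \log{\left(s \right)} \, ds = \frac{1}{\left(a + 1\right)^{2}}.$$

Repeating twice in total — each differentiation brings down another $\ln s$ — gives
$$\frac{d^{2}J}{da^{2}} = \int_{0}^{1} - s^{a} \log{\left(s \right)}^{2} \, ds = - \frac{2}{\left(a + 1\right)^{3}},$$
and the integrand here is exactly the target integrand, so $I = - \frac{2}{\left(a + 1\right)^{3}}$.

Setting $a = \frac{1}{5}$:
$$I = - \frac{125}{108}.$$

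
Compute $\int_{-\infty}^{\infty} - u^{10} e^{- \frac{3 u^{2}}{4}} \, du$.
$- \frac{2240 \sqrt{3} \sqrt{\pi}}{27}$

Start from the elementary integral
$$J(a) = \int_{-\infty}^{\infty} - e^{- a u^{2}} \, du = - \frac{\sqrt{\pi}}{\sqrt{a}}.$$

Differentiating under the integral sign brings down a factor of $(-u^2)$:
$$\frac{dJ}{da} = \int_{-\infty}^{\infty} u^{2} e^{- a u^{2}} \, du = \frac{\sqrt{\pi}}{2 a^{\frac{3}{2}}}.$$

Repeating $5$ times in total — each differentiation brings down another $(-u^2)$ — gives
$$\frac{d^{5}J}{da^{5}} = \int_{-\infty}^{\infty} u^{10} e^{- a u^{2}} \, du = \frac{945 \sqrt{\pi}}{32 a^{\frac{11}{2}}},$$
and the integrand here is $(-1)^{5}$ times the target integrand, so $I = (-1)^{5}\,\frac{d^{5}J}{da^{5}} = - \frac{945 \sqrt{\pi}}{32 a^{\frac{11}{2}}}$.

Setting $a = \frac{3}{4}$:
$$I = - \frac{2240 \sqrt{3} \sqrt{\pi}}{27}.$$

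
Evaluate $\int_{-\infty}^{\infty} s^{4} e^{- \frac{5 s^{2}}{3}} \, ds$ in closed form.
$\frac{27 \sqrt{15} \sqrt{\pi}}{500}$

Begin with the known integral
$$J(a) = \int_{-\infty}^{\infty} e^{- a s^{2}} \, ds = \frac{\sqrt{\pi}}{\sqrt{a}}.$$

Differentiating under the integral sign brings down a factor of $(-s^2)$:
$$\frac{dJ}{da} = \int_{-\infty}^{\infty} - s^{2} e^{- a s^{2}} \, ds = - \frac{\sqrt{\pi}}{2 a^{\frac{3}{2}}}.$$

Repeating twice in total — each differentiation brings down another $(-s^2)$ — gives
$$\frac{d^{2}J}{da^{2}} = \int_{-\infty}^{\infty} s^{4} e^{- a s^{2}} \, ds = \frac{3 \sqrt{\pi}}{4 a^{\frac{5}{2}}},$$
and the integrand here is exactly the target integrand, so $I = \frac{3 \sqrt{\pi}}{4 a^{\frac{5}{2}}}$.

Setting $a = \frac{5}{3}$:
$$I = \frac{27 \sqrt{15} \sqrt{\pi}}{500}.$$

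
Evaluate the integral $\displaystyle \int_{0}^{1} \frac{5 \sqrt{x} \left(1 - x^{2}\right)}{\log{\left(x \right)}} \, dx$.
$- \log{\left(\frac{16807}{243} \right)}$

Replace the exponent $\frac{5}{2}$ by a parameter $a$: let $I(a) = \int_{0}^{1} \frac{5 \left(\sqrt{x} - x^{a}\right)}{\log{\left(x \right)}} \, dx$.

Since $\dfrac{\partial}{\partial a}\,x^{a} = x^{a} \ln x$, the $\ln x$ in the denominator cancels and
$$\frac{dI}{da} = \int_{0}^{1} -5 x^{a} \, dx = -5 \left[\frac{x^{a+1}}{a+1}\right]_0^1 = - \frac{5}{a + 1}.$$

Integrating with respect to $a$ gives $I(a) = - \log{\left(\frac{32 \left(a + 1\right)^{5}}{243} \right)} + C$.

At $a = \frac{1}{2}$ the integrand is identically $0$, so $I(\frac{1}{2}) = 0$. The closed form gives $0$, hence $C = 0$.

Setting $a = \frac{5}{2}$:
$$I = - \log{\left(\frac{16807}{243} \right)}.$$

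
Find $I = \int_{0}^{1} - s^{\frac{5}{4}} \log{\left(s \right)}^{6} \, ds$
$- \frac{1310720}{531441}$

Begin with the known integral
$$J(a) = \int_{0}^{1} - s^{a} \, ds = - \frac{1}{a + 1}.$$

Differentiating under the integral sign brings down a factor of $\ln s$:
$$\frac{dJ}{da} = \int_{0}^{1} - s^{a} \log{\left(s \right)} \, ds = \frac{1}{\left(a + 1\right)^{2}}.$$

Repeating $6$ times in total — each differentiation brings down another $\ln s$ — gives
$$\frac{d^{6}J}{da^{6}} = \int_{0}^{1} - s^{a} \log{\left(s \right)}^{6} \, ds = - \frac{720}{\left(a + 1\right)^{7}},$$
and the integrand here is exactly the target integrand, so $I = - \frac{720}{\left(a + 1\right)^{7}}$.

Setting $a = \frac{5}{4}$:
$$I = - \frac{1310720}{531441}.$$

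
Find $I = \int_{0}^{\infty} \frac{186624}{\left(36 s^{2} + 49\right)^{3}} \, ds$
$\frac{5832 \pi}{16807}$

Recall the elementary integral
$$J(a) = \int_{0}^{\infty} \frac{4}{a^{2} + s^{2}} \, ds = \frac{2 \pi}{a}.$$

Differentiating under the integral sign with respect to $a$,
$$\frac{dJ}{da} = \int_{0}^{\infty} - \frac{8 a}{\left(a^{2} + s^{2}\right)^{2}} \, ds = - \frac{2 \pi}{a^{2}},$$
so $\int_{0}^{\infty} \frac{4}{\left(a^{2} + s^{2}\right)^{2}} \, ds = \frac{\pi}{a^{3}}$.

Repeating — each differentiation of $1/(s^2+a^2)^j$ produces $-2ja/(s^2+a^2)^{j+1}$ — and dividing through by $-2ja$ at each step yields, after $2$ differentiations in total,
$$\int_{0}^{\infty} \frac{4}{\left(a^{2} + s^{2}\right)^{3}} \, ds = \frac{3 \pi}{4 a^{5}}.$$

Setting $a = \frac{7}{6}$:
$$I = \frac{5832 \pi}{16807}.$$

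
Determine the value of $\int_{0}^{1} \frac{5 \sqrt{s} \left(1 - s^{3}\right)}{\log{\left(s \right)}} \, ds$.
$- \log{\left(243 \right)}$

Consider the one-parameter family: let $I(a) = \int_{0}^{1} \frac{5 \left(\sqrt{s} - s^{a}\right)}{\log{\left(s \right)}} \, ds$.

Since $\dfrac{\partial}{\partial a}\,s^{a} = s^{a} \ln s$, the $\ln s$ in the denominator cancels and
$$\frac{dI}{da} = \int_{0}^{1} -5 s^{a} \, ds = -5 \left[\frac{s^{a+1}}{a+1}\right]_0^1 = - \frac{5}{a + 1}.$$

Integrating with respect to $a$ gives $I(a) = - \log{\left(\frac{32 \left(a + 1\right)^{5}}{243} \right)} + C$.

At $a = \frac{1}{2}$ the integrand is identically $0$, so $I(\frac{1}{2}) = 0$. The closed form gives $0$, hence $C = 0$.

Setting $a = \frac{7}{2}$:
$$I = - \log{\left(243 \right)}.$$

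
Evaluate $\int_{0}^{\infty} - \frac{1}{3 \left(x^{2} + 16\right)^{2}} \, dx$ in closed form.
$- \frac{\pi}{768}$

Start from the standard arctangent integral
$$J(a) = \int_{0}^{\infty} - \frac{1}{3 \left(a^{2} + x^{2}\right)} \, dx = - \frac{\pi}{6 a}.$$

Differentiating under the integral sign with respect to $a$,
$$\frac{dJ}{da} = \int_{0}^{\infty} \frac{2 a}{3 \left(a^{2} + x^{2}\right)^{2}} \, dx = \frac{\pi}{6 a^{2}},$$
so $\int_{0}^{\infty} - \frac{1}{3 \left(a^{2} + x^{2}\right)^{2}} \, dx = - \frac{\pi}{12 a^{3}}$.

Setting $a = 4$:
$$I = - \frac{\pi}{768}.$$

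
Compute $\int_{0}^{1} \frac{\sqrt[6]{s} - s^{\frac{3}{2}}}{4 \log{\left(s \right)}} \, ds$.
$- \frac{\log{\left(15 \right)}}{4} + \frac{\log{\left(7 \right)}}{4}$

Replace the exponent $\frac{1}{6}$ by a parameter $a$: let $I(a) = \int_{0}^{1} \frac{- s^{\frac{3}{2}} + s^{a}}{4 \log{\left(s \right)}} \, ds$.

Since $\dfrac{\partial}{\partial a}\,s^{a} = s^{a} \ln s$, the $\ln s$ in the denominator cancels and
$$\frac{dI}{da} = \int_{0}^{1} \frac{1}{4} s^{a} \, ds = \frac{1}{4} \left[\frac{s^{a+1}}{a+1}\right]_0^1 = \frac{1}{4 \left(a + 1\right)}.$$

Integrating with respect to $a$ gives $I(a) = \frac{\log{\left(a + 1 \right)}}{4} - \frac{\log{\left(5 \right)}}{4} + \frac{\log{\left(2 \right)}}{4} + C$.

At $a = \frac{3}{2}$ the integrand is identically $0$, so $I(\frac{3}{2}) = 0$. The closed form gives $0$, hence $C = 0$.

Setting $a = \frac{1}{6}$:
$$I = - \frac{\log{\left(15 \right)}}{4} + \frac{\log{\left(7 \right)}}{4}.$$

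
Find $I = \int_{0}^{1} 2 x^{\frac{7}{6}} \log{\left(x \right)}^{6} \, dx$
$\frac{403107840}{62748517}$

Begin with the known integral
$$J(a) = \int_{0}^{1} 2 x^{a} \, dx = \frac{2}{a + 1}.$$

Differentiating under the integral sign brings down a factor of $\ln x$:
$$\frac{dJ}{da} = \int_{0}^{1} 2 x^{a} \log{\left(x \right)} \, dx = - \frac{2}{\left(a + 1\right)^{2}}.$$

Repeating $6$ times in total — each differentiation brings down another $\ln x$ — gives
$$\frac{d^{6}J}{da^{6}} = \int_{0}^{1} 2 x^{a} \log{\left(x \right)}^{6} \, dx = \frac{1440}{\left(a + 1\right)^{7}},$$
and the integrand here is exactly the target integrand, so $I = \frac{1440}{\left(a + 1\right)^{7}}$.

Setting $a = \frac{7}{6}$:
$$I = \frac{403107840}{62748517}.$$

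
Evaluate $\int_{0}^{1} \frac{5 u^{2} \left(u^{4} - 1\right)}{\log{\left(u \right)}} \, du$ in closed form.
$\log{\left(\frac{16807}{243} \right)}$

Introduce a parameter $a$ in the exponent: let $I(a) = \int_{0}^{1} \frac{5 \left(u^{6} - u^{a}\right)}{\log{\left(u \right)}} \, du$.

Since $\dfrac{\partial}{\partial a}\,u^{a} = u^{a} \ln u$, the $\ln u$ in the denominator cancels and
$$\frac{dI}{da} = \int_{0}^{1} -5 u^{a} \, du = -5 \left[\frac{u^{a+1}}{a+1}\right]_0^1 = - \frac{5}{a + 1}.$$

Integrating with respect to $a$ gives $I(a) = \log{\left(\frac{16807}{\left(a + 1\right)^{5}} \right)} + C$.

At $a = 6$ the integrand is identically $0$, so $I(6) = 0$. The closed form gives $0$, hence $C = 0$.

Setting $a = 2$:
$$I = \log{\left(\frac{16807}{243} \right)}.$$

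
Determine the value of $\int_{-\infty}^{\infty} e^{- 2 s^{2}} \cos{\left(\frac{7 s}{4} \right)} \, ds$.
$\frac{\sqrt{2} \sqrt{\pi}}{2 e^{\frac{49}{128}}}$

Define $I(b) = \int_{-\infty}^{\infty} e^{- 2 s^{2}} \cos{\left(b s \right)} \, ds$.

Differentiating under the integral sign,
$$I'(b) = \int_{-\infty}^{\infty} - s e^{- 2 s^{2}} \sin{\left(b s \right)} \, ds.$$

Integrate $\int_{-\infty}^{\infty} s \sin(b s)\, e^{- 2 s^{2}}\, ds$ by parts with $u = \sin(b s)$ and $dv = s\, e^{- 2 s^{2}}\, ds$, giving $v = - \frac{e^{- 2 s^{2}}}{4}$. The boundary term vanishes and
$$\int_{-\infty}^{\infty} s \sin(b s)\, e^{- 2 s^{2}}\, ds = \frac{b}{4} \int_{-\infty}^{\infty} \cos(b s)\, e^{- 2 s^{2}}\, ds,$$
so $I'(b) = - \frac{b}{4}\, I(b)$.

This is a separable first-order ODE; solving with the initial condition $I(0) = \int_{-\infty}^{\infty} e^{- 2 s^{2}}\,ds = \frac{\sqrt{2} \sqrt{\pi}}{2}$ gives
$$I(b) = \frac{\sqrt{2} \sqrt{\pi} e^{- \frac{b^{2}}{8}}}{2}.$$

Setting $b = \frac{7}{4}$:
$$I = \frac{\sqrt{2} \sqrt{\pi}}{2 e^{\frac{49}{128}}}.$$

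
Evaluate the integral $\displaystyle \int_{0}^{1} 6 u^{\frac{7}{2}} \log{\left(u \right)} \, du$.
$- \frac{8}{27}$

Start from the elementary integral
$$J(a) = \int_{0}^{1} 6 u^{a} \, du = \frac{6}{a + 1}.$$

Differentiating under the integral sign brings down a factor of $\ln u$:
$$\frac{dJ}{da} = \int_{0}^{1} 6 u^{a} \log{\left(u \right)} \, du = - \frac{6}{\left(a + 1\right)^{2}}.$$

The integral on the left is $I$, so $I = - \frac{6}{\left(a + 1\right)^{2}}$.

Setting $a = \frac{7}{2}$:
$$I = - \frac{8}{27}.$$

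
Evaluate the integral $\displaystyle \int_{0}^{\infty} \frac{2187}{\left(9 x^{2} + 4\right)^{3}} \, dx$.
$\frac{2187 \pi}{512}$

Recall the elementary integral
$$J(a) = \int_{0}^{\infty} \frac{3}{a^{2} + x^{2}} \, dx = \frac{3 \pi}{2 a}.$$

Differentiating under the integral sign with respect to $a$,
$$\frac{dJ}{da} = \int_{0}^{\infty} - \frac{6 a}{\left(a^{2} + x^{2}\right)^{2}} \, dx = - \frac{3 \pi}{2 a^{2}},$$
so $\int_{0}^{\infty} \frac{3}{\left(a^{2} + x^{2}\right)^{2}} \, dx = \frac{3 \pi}{4 a^{3}}$.

Repeating — each differentiation of $1/(x^2+a^2)^j$ produces $-2ja/(x^2+a^2)^{j+1}$ — and dividing through by $-2ja$ at each step yields, after $2$ differentiations in total,
$$\int_{0}^{\infty} \frac{3}{\left(a^{2} + x^{2}\right)^{3}} \, dx = \frac{9 \pi}{16 a^{5}}.$$

Setting $a = \frac{2}{3}$:
$$I = \frac{2187 \pi}{512}.$$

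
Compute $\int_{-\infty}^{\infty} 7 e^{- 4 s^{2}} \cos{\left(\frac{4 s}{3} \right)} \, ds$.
$\frac{7 \sqrt{\pi}}{2 e^{\frac{1}{9}}}$

Treat the cosine frequency as a parameter and define $I(b) = \int_{-\infty}^{\infty} 7 e^{- 4 s^{2}} \cos{\left(b s \right)} \, ds$.

Differentiating under the integral sign,
$$I'(b) = \int_{-\infty}^{\infty} - 7 s e^{- 4 s^{2}} \sin{\left(b s \right)} \, ds.$$

Integrate $\int_{-\infty}^{\infty} s \sin(b s)\, e^{- 4 s^{2}}\, ds$ by parts with $u = \sin(b s)$ and $dv = s\, e^{- 4 s^{2}}\, ds$, giving $v = - \frac{e^{- 4 s^{2}}}{8}$. The boundary term vanishes and
$$\int_{-\infty}^{\infty} s \sin(b s)\, e^{- 4 s^{2}}\, ds = \frac{b}{8} \int_{-\infty}^{\infty} \cos(b s)\, e^{- 4 s^{2}}\, ds,$$
so $I'(b) = - \frac{b}{8}\, I(b)$.

This is a separable first-order ODE; solving with the initial condition $I(0) = \int_{-\infty}^{\infty} 7 e^{- 4 s^{2}}\,ds = \frac{7 \sqrt{\pi}}{2}$ gives
$$I(b) = \frac{7 \sqrt{\pi} e^{- \frac{b^{2}}{16}}}{2}.$$

Setting $b = \frac{4}{3}$:
$$I = \frac{7 \sqrt{\pi}}{2 e^{\frac{1}{9}}}.$$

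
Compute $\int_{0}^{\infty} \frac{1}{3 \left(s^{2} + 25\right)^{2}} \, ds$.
$\frac{\pi}{1500}$

Begin with the known result
$$J(a) = \int_{0}^{\infty} \frac{1}{3 \left(a^{2} + s^{2}\right)} \, ds = \frac{\pi}{6 a}.$$

Differentiating under the integral sign with respect to $a$,
$$\frac{dJ}{da} = \int_{0}^{\infty} - \frac{2 a}{3 \left(a^{2} + s^{2}\right)^{2}} \, ds = - \frac{\pi}{6 a^{2}},$$
so $\int_{0}^{\infty} \frac{1}{3 \left(a^{2} + s^{2}\right)^{2}} \, ds = \frac{\pi}{12 a^{3}}$.

Setting $a = 5$:
$$I = \frac{\pi}{1500}.$$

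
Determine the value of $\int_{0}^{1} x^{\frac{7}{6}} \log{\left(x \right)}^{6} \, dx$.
$\frac{201553920}{62748517}$

Start from the elementary integral
$$J(a) = \int_{0}^{1} x^{a} \, dx = \frac{1}{a + 1}.$$

Differentiating under the integral sign brings down a factor of $\ln x$:
$$\frac{dJ}{da} = \int_{0}^{1} x^{a} \log{\left(x \right)} \, dx = - \frac{1}{\left(a + 1\right)^{2}}.$$

Repeating $6$ times in total — each differentiation brings down another $\ln x$ — gives
$$\frac{d^{6}J}{da^{6}} = \int_{0}^{1} x^{a} \log{\left(x \right)}^{6} \, dx = \frac{720}{\left(a + 1\right)^{7}},$$
and the integrand here is exactly the target integrand, so $I = \frac{720}{\left(a + 1\right)^{7}}$.

Setting $a = \frac{7}{6}$:
$$I = \frac{201553920}{62748517}.$$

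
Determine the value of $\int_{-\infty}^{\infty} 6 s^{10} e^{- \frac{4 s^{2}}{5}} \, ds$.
$\frac{8859375 \sqrt{5} \sqrt{\pi}}{32768}$

Begin with the known integral
$$J(a) = \int_{-\infty}^{\infty} 6 e^{- a s^{2}} \, ds = \frac{6 \sqrt{\pi}}{\sqrt{a}}.$$

Differentiating under the integral sign brings down a factor of $(-s^2)$:
$$\frac{dJ}{da} = \int_{-\infty}^{\infty} - 6 s^{2} e^{- a s^{2}} \, ds = - \frac{3 \sqrt{\pi}}{a^{\frac{3}{2}}}.$$

Repeating $5$ times in total — each differentiation brings down another $(-s^2)$ — gives
$$\frac{d^{5}J}{da^{5}} = \int_{-\infty}^{\infty} - 6 s^{10} e^{- a s^{2}} \, ds = - \frac{2835 \sqrt{\pi}}{16 a^{\frac{11}{2}}},$$
and the integrand here is $(-1)^{5}$ times the target integrand, so $I = (-1)^{5}\,\frac{d^{5}J}{da^{5}} = \frac{2835 \sqrt{\pi}}{16 a^{\frac{11}{2}}}$.

Setting $a = \frac{4}{5}$:
$$I = \frac{8859375 \sqrt{5} \sqrt{\pi}}{32768}.$$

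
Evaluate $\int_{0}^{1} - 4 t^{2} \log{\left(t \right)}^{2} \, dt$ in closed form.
$- \frac{8}{27}$

Start from the elementary integral
$$J(a) = \int_{0}^{1} - 4 t^{a} \, dt = - \frac{4}{a + 1}.$$

Differentiating under the integral sign brings down a factor of $\ln t$:
$$\frac{dJ}{da} = \int_{0}^{1} - 4 t^{a} \log{\left(t \right)} \, dt = \frac{4}{\left(a + 1\right)^{2}}.$$

Repeating twice in total — each differentiation brings down another $\ln t$ — gives
$$\frac{d^{2}J}{da^{2}} = \int_{0}^{1} - 4 t^{a} \log{\left(t \right)}^{2} \, dt = - \frac{8}{\left(a + 1\right)^{3}},$$
and the integrand here is exactly the target integrand, so $I = - \frac{8}{\left(a + 1\right)^{3}}$.

Setting $a = 2$:
$$I = - \frac{8}{27}.$$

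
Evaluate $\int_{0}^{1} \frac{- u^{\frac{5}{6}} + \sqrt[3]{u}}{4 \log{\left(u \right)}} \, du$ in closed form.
$\log{\left(\frac{22^{\frac{3}{4}}}{11} \right)}$

Consider the one-parameter family: let $I(a) = \int_{0}^{1} \frac{\sqrt[3]{u} - u^{a}}{4 \log{\left(u \right)}} \, du$.

Since $\dfrac{\partial}{\partial a}\,u^{a} = u^{a} \ln u$, the $\ln u$ in the denominator cancels and
$$\frac{dI}{da} = \int_{0}^{1} - \frac{1}{4} u^{a} \, du = - \frac{1}{4} \left[\frac{u^{a+1}}{a+1}\right]_0^1 = - \frac{1}{4 a + 4}.$$

Integrating with respect to $a$ gives $I(a) = - \frac{\log{\left(a + 1 \right)}}{4} - \frac{\log{\left(3 \right)}}{4} + \frac{\log{\left(2 \right)}}{2} + C$.

At $a = \frac{1}{3}$ the integrand is identically $0$, so $I(\frac{1}{3}) = 0$. The closed form gives $0$, hence $C = 0$.

Setting $a = \frac{5}{6}$:
$$I = \log{\left(\frac{22^{\frac{3}{4}}}{11} \right)}.$$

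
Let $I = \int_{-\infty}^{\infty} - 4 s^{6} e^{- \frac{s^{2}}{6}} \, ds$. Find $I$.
$- 1620 \sqrt{6} \sqrt{\pi}$

Begin with the known integral
$$J(a) = \int_{-\infty}^{\infty} - 4 e^{- a s^{2}} \, ds = - \frac{4 \sqrt{\pi}}{\sqrt{a}}.$$

Differentiating under the integral sign brings down a factor of $(-s^2)$:
$$\frac{dJ}{da} = \int_{-\infty}^{\infty} 4 s^{2} e^{- a s^{2}} \, ds = \frac{2 \sqrt{\pi}}{a^{\frac{3}{2}}}.$$

Repeating $3$ times in total — each differentiation brings down another $(-s^2)$ — gives
$$\frac{d^{3}J}{da^{3}} = \int_{-\infty}^{\infty} 4 s^{6} e^{- a s^{2}} \, ds = \frac{15 \sqrt{\pi}}{2 a^{\frac{7}{2}}},$$
and the integrand here is $(-1)^{3}$ times the target integrand, so $I = (-1)^{3}\,\frac{d^{3}J}{da^{3}} = - \frac{15 \sqrt{\pi}}{2 a^{\frac{7}{2}}}$.

Setting $a = \frac{1}{6}$:
$$I = - 1620 \sqrt{6} \sqrt{\pi}.$$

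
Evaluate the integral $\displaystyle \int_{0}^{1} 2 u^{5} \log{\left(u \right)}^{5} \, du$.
$- \frac{5}{972}$

Start from the elementary integral
$$J(a) = \int_{0}^{1} 2 u^{a} \, du = \frac{2}{a + 1}.$$

Differentiating under the integral sign brings down a factor of $\ln u$:
$$\frac{dJ}{da} = \int_{0}^{1} 2 u^{a} \log{\left(u \right)} \, du = - \frac{2}{\left(a + 1\right)^{2}}.$$

Repeating $5$ times in total — each differentiation brings down another $\ln u$ — gives
$$\frac{d^{5}J}{da^{5}} = \int_{0}^{1} 2 u^{a} \log{\left(u \right)}^{5} \, du = - \frac{240}{\left(a + 1\right)^{6}},$$
and the integrand here is exactly the target integrand, so $I = - \frac{240}{\left(a + 1\right)^{6}}$.

Setting $a = 5$:
$$I = - \frac{5}{972}.$$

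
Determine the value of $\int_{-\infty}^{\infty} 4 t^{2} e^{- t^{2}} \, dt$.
$2 \sqrt{\pi}$

Begin with the known integral
$$J(a) = \int_{-\infty}^{\infty} 4 e^{- a t^{2}} \, dt = \frac{4 \sqrt{\pi}}{\sqrt{a}}.$$

Differentiating under the integral sign brings down a factor of $(-t^2)$:
$$\frac{dJ}{da} = \int_{-\infty}^{\infty} - 4 t^{2} e^{- a t^{2}} \, dt = - \frac{2 \sqrt{\pi}}{a^{\frac{3}{2}}}.$$

The integral on the left is $-I$, so $I = \frac{2 \sqrt{\pi}}{a^{\frac{3}{2}}}$.

Setting $a = 1$:
$$I = 2 \sqrt{\pi}.$$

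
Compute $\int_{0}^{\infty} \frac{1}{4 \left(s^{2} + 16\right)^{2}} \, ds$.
$\frac{\pi}{1024}$

Start from the standard arctangent integral
$$J(a) = \int_{0}^{\infty} \frac{1}{4 \left(a^{2} + s^{2}\right)} \, ds = \frac{\pi}{8 a}.$$

Differentiating under the integral sign with respect to $a$,
$$\frac{dJ}{da} = \int_{0}^{\infty} - \frac{a}{2 \left(a^{2} + s^{2}\right)^{2}} \, ds = - \frac{\pi}{8 a^{2}},$$
so $\int_{0}^{\infty} \frac{1}{4 \left(a^{2} + s^{2}\right)^{2}} \, ds = \frac{\pi}{16 a^{3}}$.

Setting $a = 4$:
$$I = \frac{\pi}{1024}.$$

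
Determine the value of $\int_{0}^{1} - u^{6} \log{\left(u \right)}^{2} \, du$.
$- \frac{2}{343}$

Consider the simpler parametrised integral
$$J(a) = \int_{0}^{1} - u^{a} \, du = - \frac{1}{a + 1}.$$

Differentiating under the integral sign brings down a factor of $\ln u$:
$$\frac{dJ}{da} = \int_{0}^{1} - u^{a} \log{\left(u \right)} \, du = \frac{1}{\left(a + 1\right)^{2}}.$$

Repeating twice in total — each differentiation brings down another $\ln u$ — gives
$$\frac{d^{2}J}{da^{2}} = \int_{0}^{1} - u^{a} \log{\left(u \right)}^{2} \, du = - \frac{2}{\left(a + 1\right)^{3}},$$
and the integrand here is exactly the target integrand, so $I = - \frac{2}{\left(a + 1\right)^{3}}$.

Setting $a = 6$:
$$I = - \frac{2}{343}.$$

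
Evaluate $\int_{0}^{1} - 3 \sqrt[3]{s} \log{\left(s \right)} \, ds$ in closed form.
$\frac{27}{16}$

Consider the simpler parametrised integral
$$J(a) = \int_{0}^{1} - 3 s^{a} \, ds = - \frac{3}{a + 1}.$$

Differentiating under the integral sign brings down a factor of $\ln s$:
$$\frac{dJ}{da} = \int_{0}^{1} - 3 s^{a} \log{\left(s \right)} \, ds = \frac{3}{\left(a + 1\right)^{2}}.$$

The integral on the left is $I$, so $I = \frac{3}{\left(a + 1\right)^{2}}$.

Setting $a = \frac{1}{3}$:
$$I = \frac{27}{16}.$$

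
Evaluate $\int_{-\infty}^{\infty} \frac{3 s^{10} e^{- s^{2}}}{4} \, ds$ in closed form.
$\frac{2835 \sqrt{\pi}}{128}$

Consider the simpler parametrised integral
$$J(a) = \int_{-\infty}^{\infty} \frac{3 e^{- a s^{2}}}{4} \, ds = \frac{3 \sqrt{\pi}}{4 \sqrt{a}}.$$

Differentiating under the integral sign brings down a factor of $(-s^2)$:
$$\frac{dJ}{da} = \int_{-\infty}^{\infty} - \frac{3 s^{2} e^{- a s^{2}}}{4} \, ds = - \frac{3 \sqrt{\pi}}{8 a^{\frac{3}{2}}}.$$

Repeating $5$ times in total — each differentiation brings down another $(-s^2)$ — gives
$$\frac{d^{5}J}{da^{5}} = \int_{-\infty}^{\infty} - \frac{3 s^{10} e^{- a s^{2}}}{4} \, ds = - \frac{2835 \sqrt{\pi}}{128 a^{\frac{11}{2}}},$$
and the integrand here is $(-1)^{5}$ times the target integrand, so $I = (-1)^{5}\,\frac{d^{5}J}{da^{5}} = \frac{2835 \sqrt{\pi}}{128 a^{\frac{11}{2}}}$.

Setting $a = 1$:
$$I = \frac{2835 \sqrt{\pi}}{128}.$$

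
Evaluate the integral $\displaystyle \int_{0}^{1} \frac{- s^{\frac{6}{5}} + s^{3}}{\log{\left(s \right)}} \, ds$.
$\log{\left(\frac{20}{11} \right)}$

Introduce a parameter $a$ in the exponent: let $I(a) = \int_{0}^{1} \frac{- s^{\frac{6}{5}} + s^{a}}{\log{\left(s \right)}} \, ds$.

Since $\dfrac{\partial}{\partial a}\,s^{a} = s^{a} \ln s$, the $\ln s$ in the denominator cancels and
$$\frac{dI}{da} = \int_{0}^{1} s^{a} \, ds = \left[\frac{s^{a+1}}{a+1}\right]_0^1 = \frac{1}{a + 1}.$$

Integrating with respect to $a$ gives $I(a) = \log{\left(\frac{5 a}{11} + \frac{5}{11} \right)} + C$.

At $a = \frac{6}{5}$ the integrand is identically $0$, so $I(\frac{6}{5}) = 0$. The closed form gives $0$, hence $C = 0$.

Setting $a = 3$:
$$I = \log{\left(\frac{20}{11} \right)}.$$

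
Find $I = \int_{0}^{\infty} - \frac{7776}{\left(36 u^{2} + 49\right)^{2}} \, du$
$- \frac{324 \pi}{343}$

Recall the elementary integral
$$J(a) = \int_{0}^{\infty} - \frac{6}{a^{2} + u^{2}} \, du = - \frac{3 \pi}{a}.$$

Differentiating under the integral sign with respect to $a$,
$$\frac{dJ}{da} = \int_{0}^{\infty} \frac{12 a}{\left(a^{2} + u^{2}\right)^{2}} \, du = \frac{3 \pi}{a^{2}},$$
so $\int_{0}^{\infty} - \frac{6}{\left(a^{2} + u^{2}\right)^{2}} \, du = - \frac{3 \pi}{2 a^{3}}$.

Setting $a = \frac{7}{6}$:
$$I = - \frac{324 \pi}{343}.$$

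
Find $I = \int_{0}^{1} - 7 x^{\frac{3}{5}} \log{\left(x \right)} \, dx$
$\frac{175}{64}$

Consider the simpler parametrised integral
$$J(a) = \int_{0}^{1} - 7 x^{a} \, dx = - \frac{7}{a + 1}.$$

Differentiating under the integral sign brings down a factor of $\ln x$:
$$\frac{dJ}{da} = \int_{0}^{1} - 7 x^{a} \log{\left(x \right)} \, dx = \frac{7}{\left(a + 1\right)^{2}}.$$

The integral on the left is $I$, so $I = \frac{7}{\left(a + 1\right)^{2}}$.

Setting $a = \frac{3}{5}$:
$$I = \frac{175}{64}.$$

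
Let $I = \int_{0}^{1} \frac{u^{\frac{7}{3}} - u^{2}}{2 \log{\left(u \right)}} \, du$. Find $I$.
$- \log{\left(3 \right)} + \frac{\log{\left(10 \right)}}{2}$

Consider the one-parameter family: let $I(a) = \int_{0}^{1} \frac{u^{\frac{7}{3}} - u^{a}}{2 \log{\left(u \right)}} \, du$.

Since $\dfrac{\partial}{\partial a}\,u^{a} = u^{a} \ln u$, the $\ln u$ in the denominator cancels and
$$\frac{dI}{da} = \int_{0}^{1} - \frac{1}{2} u^{a} \, du = - \frac{1}{2} \left[\frac{u^{a+1}}{a+1}\right]_0^1 = - \frac{1}{2 a + 2}.$$

Integrating with respect to $a$ gives $I(a) = - \frac{\log{\left(a + 1 \right)}}{2} - \frac{\log{\left(3 \right)}}{2} + \frac{\log{\left(10 \right)}}{2} + C$.

At $a = \frac{7}{3}$ the integrand is identically $0$, so $I(\frac{7}{3}) = 0$. The closed form gives $0$, hence $C = 0$.

Setting $a = 2$:
$$I = - \log{\left(3 \right)} + \frac{\log{\left(10 \right)}}{2}.$$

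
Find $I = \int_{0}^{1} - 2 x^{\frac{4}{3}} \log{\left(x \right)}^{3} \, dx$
$\frac{972}{2401}$

Begin with the known integral
$$J(a) = \int_{0}^{1} - 2 x^{a} \, dx = - \frac{2}{a + 1}.$$

Differentiating under the integral sign brings down a factor of $\ln x$:
$$\frac{dJ}{da} = \int_{0}^{1} - 2 x^{a} \log{\left(x \right)} \, dx = \frac{2}{\left(a + 1\right)^{2}}.$$

Repeating $3$ times in total — each differentiation brings down another $\ln x$ — gives
$$\frac{d^{3}J}{da^{3}} = \int_{0}^{1} - 2 x^{a} \log{\left(x \right)}^{3} \, dx = \frac{12}{\left(a + 1\right)^{4}},$$
and the integrand here is exactly the target integrand, so $I = \frac{12}{\left(a + 1\right)^{4}}$.

Setting $a = \frac{4}{3}$:
$$I = \frac{972}{2401}.$$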